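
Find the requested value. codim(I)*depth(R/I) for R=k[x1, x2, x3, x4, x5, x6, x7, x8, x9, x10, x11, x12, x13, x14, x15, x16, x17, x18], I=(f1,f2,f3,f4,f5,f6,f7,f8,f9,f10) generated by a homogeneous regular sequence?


codim=10, depth=dim(R/I)=18-10=8
Product=10*8=80


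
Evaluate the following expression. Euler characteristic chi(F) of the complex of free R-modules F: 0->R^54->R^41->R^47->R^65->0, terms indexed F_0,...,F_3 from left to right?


chi = sum (-1)^i * rank:
(-1)^0*54=54
(-1)^1*41=-41
(-1)^2*47=47
(-1)^3*65=-65
chi=-5


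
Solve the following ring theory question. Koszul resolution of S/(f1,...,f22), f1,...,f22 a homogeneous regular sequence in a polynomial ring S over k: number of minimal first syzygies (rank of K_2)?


Regular sequence => Koszul complex is the minimal free resolution.
Syz_1 minimally generated by Koszul relations f_i*e_j - f_j*e_i (i<j): mu(Syz_1) = beta_2 = C(m,2) = m(m-1)/2
m=22
22*21/2 = 231


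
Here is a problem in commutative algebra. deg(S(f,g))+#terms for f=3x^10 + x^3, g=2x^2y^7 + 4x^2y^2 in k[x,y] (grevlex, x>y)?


LT(f)=3x^10, LT(g)=2x^2y^7
lcm(LM)=x^10y^7
S(f,g) (scaled by 6 to clear denominators) = 2y^7*f - 3x^8*g = -12x^10y^2 + 2x^3y^7
2 terms, deg 12.
12+2=14


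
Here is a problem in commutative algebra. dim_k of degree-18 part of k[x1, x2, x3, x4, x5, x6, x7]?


C(d+n-1,n-1)=C(24,6)=134596


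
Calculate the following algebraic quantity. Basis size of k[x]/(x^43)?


Basis: 1,x,...,x^42
dim=43


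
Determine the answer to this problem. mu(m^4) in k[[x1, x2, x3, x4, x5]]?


C(n+d-1,d)=C(8,4)=70


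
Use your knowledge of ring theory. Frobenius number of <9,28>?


gcd(9,28)=1 => F=ab-a-b=9*28-9-28=252-37=215


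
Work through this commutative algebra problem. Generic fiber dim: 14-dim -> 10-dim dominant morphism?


dim(fiber)=dim(X)-dim(Y)=14-10=4


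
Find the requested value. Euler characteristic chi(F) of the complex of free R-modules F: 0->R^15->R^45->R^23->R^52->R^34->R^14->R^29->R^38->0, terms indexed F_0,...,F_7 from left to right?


chi = sum (-1)^i * rank:
(-1)^0*15=15
(-1)^1*45=-45
(-1)^2*23=23
(-1)^3*52=-52
(-1)^4*34=34
(-1)^5*14=-14
(-1)^6*29=29
(-1)^7*38=-38
chi=-48


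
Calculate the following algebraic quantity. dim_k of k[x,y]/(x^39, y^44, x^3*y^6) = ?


k[x,y]/I, I = (x^39, y^44, x^3*y^6)
Rect: 39x44=1716. Corner: (39-3)x(44-6)=1368.
dim = 1716-1368 = 348


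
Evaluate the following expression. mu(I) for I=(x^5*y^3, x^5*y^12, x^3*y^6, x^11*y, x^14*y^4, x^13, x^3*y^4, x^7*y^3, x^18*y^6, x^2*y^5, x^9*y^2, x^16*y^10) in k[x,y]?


Remove redundant (divisible by others).
x^3*y^6 redundant.
x^18*y^6 redundant.
x^14*y^4 redundant.
x^7*y^3 redundant.
x^16*y^10 redundant.
x^5*y^12 redundant.
Min: x^13, x^11*y, x^9*y^2, x^5*y^3, x^3*y^4, x^2*y^5
Count=6


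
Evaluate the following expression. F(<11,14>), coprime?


gcd(11,14)=1 => F=ab-a-b=11*14-11-14=154-25=129


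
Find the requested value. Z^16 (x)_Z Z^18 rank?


rank(M(x)N) = rank(M)*rank(N)
16*18 = 288


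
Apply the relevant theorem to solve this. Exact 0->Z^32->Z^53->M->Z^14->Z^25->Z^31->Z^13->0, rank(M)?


Alt sum=0:
(-1)^0*32 + (-1)^1*53 + (-1)^2*? + (-1)^3*14 + (-1)^4*25 + (-1)^5*31 + (-1)^6*13=0
rank(M)=28


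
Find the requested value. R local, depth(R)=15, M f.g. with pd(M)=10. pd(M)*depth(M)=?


pd+depth=15
depth=15-10=5
pd*depth=10*5=50


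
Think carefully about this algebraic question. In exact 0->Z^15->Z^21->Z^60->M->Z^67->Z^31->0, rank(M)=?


Alt sum=0:
(-1)^0*15 + (-1)^1*21 + (-1)^2*60 + (-1)^3*? + (-1)^4*67 + (-1)^5*31=0
rank(M)=90


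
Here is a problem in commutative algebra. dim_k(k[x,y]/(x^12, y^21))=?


Basis: x^i*y^j, i<12, j<21
12*21=252


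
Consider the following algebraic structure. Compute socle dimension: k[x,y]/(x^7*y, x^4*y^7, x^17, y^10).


Socle = ann(m) = span of standard monomials u with x*u, y*u in I (staircase corners).
Minimal generators: x^17, x^7*y, x^4*y^7, y^10
Corners: x^3y^9, x^6y^6, x^16
Socle dim=3


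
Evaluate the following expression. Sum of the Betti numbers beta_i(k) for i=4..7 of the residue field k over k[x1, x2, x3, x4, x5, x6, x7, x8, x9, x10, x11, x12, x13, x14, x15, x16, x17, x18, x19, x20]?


Koszul resolution: beta_i(k)=C(n,i), n=20
C(20,4)=4845, C(20,5)=15504, C(20,6)=38760, C(20,7)=77520
Sum=136629


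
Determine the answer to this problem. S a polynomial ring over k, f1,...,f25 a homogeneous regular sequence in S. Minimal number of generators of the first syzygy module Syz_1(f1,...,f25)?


Regular sequence => Koszul complex is the minimal free resolution.
Syz_1 minimally generated by Koszul relations f_i*e_j - f_j*e_i (i<j): mu(Syz_1) = beta_2 = C(m,2) = m(m-1)/2
m=25
25*24/2 = 300


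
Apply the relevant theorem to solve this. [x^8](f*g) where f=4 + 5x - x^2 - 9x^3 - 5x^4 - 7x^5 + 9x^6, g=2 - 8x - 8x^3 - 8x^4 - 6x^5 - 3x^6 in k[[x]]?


[x^8] = sum a_i*b_j, i+j=8
  -1*-3=3
  -9*-6=54
  -5*-8=40
  -7*-8=56
Sum=153


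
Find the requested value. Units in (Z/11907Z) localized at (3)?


Local ring = Z/243Z.
phi(243) = 3^4*(3-1) = 162


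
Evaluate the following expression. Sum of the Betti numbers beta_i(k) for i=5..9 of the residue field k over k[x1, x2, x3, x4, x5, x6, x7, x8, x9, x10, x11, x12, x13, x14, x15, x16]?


Koszul resolution: beta_i(k)=C(n,i), n=16
C(16,5)=4368, C(16,6)=8008, C(16,7)=11440, C(16,8)=12870, C(16,9)=11440
Sum=48126


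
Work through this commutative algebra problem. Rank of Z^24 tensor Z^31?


rank(M(x)N) = rank(M)*rank(N)
24*31 = 744


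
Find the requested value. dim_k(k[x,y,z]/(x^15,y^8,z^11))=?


Basis: x^iy^jz^k, i<15,j<8,k<11
15*8*11=1320


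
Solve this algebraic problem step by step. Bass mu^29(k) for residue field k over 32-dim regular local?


C(n,i)=C(32,29)=4960


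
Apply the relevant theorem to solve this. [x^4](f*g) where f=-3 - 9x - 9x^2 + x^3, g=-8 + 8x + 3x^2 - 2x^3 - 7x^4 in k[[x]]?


[x^4] = sum a_i*b_j, i+j=4
  -3*-7=21
  -9*-2=18
  -9*3=-27
  1*8=8
Sum=20


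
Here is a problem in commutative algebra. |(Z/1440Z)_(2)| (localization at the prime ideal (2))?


2-primary part: 1440=2^5*45
Size=2^5=32


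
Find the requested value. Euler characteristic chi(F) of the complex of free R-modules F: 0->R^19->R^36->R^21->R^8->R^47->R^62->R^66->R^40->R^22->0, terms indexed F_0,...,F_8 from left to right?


chi = sum (-1)^i * rank:
(-1)^0*19=19
(-1)^1*36=-36
(-1)^2*21=21
(-1)^3*8=-8
(-1)^4*47=47
(-1)^5*62=-62
(-1)^6*66=66
(-1)^7*40=-40
(-1)^8*22=22
chi=29


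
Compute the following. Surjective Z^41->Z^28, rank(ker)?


rank(ker) = 41-28 = 13


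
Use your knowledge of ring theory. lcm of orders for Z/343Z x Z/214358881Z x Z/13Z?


Exponent = lcm of the cyclic orders; pairwise coprime => product.
7^3*11^8*13^1=343*214358881*13=955826250379


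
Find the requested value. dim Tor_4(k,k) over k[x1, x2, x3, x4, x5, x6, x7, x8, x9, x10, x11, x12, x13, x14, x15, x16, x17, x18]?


Koszul: C(n,i)=C(18,4)=3060


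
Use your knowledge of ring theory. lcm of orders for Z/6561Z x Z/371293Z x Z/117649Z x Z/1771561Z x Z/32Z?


Exponent = lcm of the cyclic orders; pairwise coprime => product.
3^8*13^5*7^6*11^6*2^5=6561*371293*117649*1771561*32=16247297344783887686304


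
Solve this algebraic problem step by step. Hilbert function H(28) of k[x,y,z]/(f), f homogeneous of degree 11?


C(30,2)-C(19,2)=435-171=264


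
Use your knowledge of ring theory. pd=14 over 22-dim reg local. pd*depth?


pd+depth=22
depth=22-14=8
pd*depth=14*8=112


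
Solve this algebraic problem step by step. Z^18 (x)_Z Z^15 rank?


rank(M(x)N) = rank(M)*rank(N)
18*15 = 270


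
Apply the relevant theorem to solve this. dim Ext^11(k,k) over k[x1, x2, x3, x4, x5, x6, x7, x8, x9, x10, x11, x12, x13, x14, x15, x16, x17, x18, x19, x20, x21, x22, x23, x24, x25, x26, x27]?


C(n,i)=C(27,11)=13037895


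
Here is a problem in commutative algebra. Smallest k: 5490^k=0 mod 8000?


5490^k mod 8000:
k=1: 5490
k=2: 4100
k=3: 5000
k=4: 2000
k=5: 4000
k=6: 0
First zero at k = 6


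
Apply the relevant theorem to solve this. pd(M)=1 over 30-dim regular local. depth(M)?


pd+depth=depth(R)=30
depth=30-1=29


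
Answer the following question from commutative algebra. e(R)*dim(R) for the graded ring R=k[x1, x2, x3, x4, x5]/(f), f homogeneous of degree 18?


e(R)=deg(f)=18, dim(R)=5-1=4
e*dim=18*4=72


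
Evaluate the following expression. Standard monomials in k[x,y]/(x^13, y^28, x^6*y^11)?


k[x,y]/I, I = (x^13, y^28, x^6*y^11)
Rect: 13x28=364. Corner: (13-6)x(28-11)=119.
dim = 364-119 = 245


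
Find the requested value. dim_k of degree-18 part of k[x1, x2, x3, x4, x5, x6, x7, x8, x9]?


C(d+n-1,n-1)=C(26,8)=1562275


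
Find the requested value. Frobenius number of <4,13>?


gcd(4,13)=1 => F=ab-a-b=4*13-4-13=52-17=35


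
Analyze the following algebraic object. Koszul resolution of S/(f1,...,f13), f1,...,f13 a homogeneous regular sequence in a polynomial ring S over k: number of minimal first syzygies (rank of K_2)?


Regular sequence => Koszul complex is the minimal free resolution.
Syz_1 minimally generated by Koszul relations f_i*e_j - f_j*e_i (i<j): mu(Syz_1) = beta_2 = C(m,2) = m(m-1)/2
m=13
13*12/2 = 78


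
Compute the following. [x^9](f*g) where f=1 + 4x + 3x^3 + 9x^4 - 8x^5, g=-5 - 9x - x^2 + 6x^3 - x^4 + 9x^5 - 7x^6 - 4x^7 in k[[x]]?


[x^9] = sum a_i*b_j, i+j=9
  3*-7=-21
  9*9=81
  -8*-1=8
Sum=68


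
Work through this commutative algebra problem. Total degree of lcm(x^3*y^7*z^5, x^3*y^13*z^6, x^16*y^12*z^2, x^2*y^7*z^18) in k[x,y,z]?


lcm = componentwise max:
x: max(3,3,16,2)=16
y: max(7,13,12,7)=13
z: max(5,6,2,18)=18
Total=16+13+18=47


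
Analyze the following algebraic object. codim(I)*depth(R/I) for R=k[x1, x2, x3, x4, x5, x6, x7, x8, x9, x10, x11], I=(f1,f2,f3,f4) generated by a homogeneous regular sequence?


codim=4, depth=dim(R/I)=11-4=7
Product=4*7=28


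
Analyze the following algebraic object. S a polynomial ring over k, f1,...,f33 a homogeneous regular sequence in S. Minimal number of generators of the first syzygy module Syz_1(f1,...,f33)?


Regular sequence => Koszul complex is the minimal free resolution.
Syz_1 minimally generated by Koszul relations f_i*e_j - f_j*e_i (i<j): mu(Syz_1) = beta_2 = C(m,2) = m(m-1)/2
m=33
33*32/2 = 528


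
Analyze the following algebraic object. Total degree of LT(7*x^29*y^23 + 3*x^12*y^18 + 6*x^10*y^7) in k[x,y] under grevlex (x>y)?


LT: 7*x^29*y^23
deg_x=29, deg_y=23
Total=29+23=52


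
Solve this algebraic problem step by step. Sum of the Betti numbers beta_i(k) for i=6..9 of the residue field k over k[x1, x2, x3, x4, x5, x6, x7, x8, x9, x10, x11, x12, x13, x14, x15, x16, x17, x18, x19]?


Koszul resolution: beta_i(k)=C(n,i), n=19
C(19,6)=27132, C(19,7)=50388, C(19,8)=75582, C(19,9)=92378
Sum=245480


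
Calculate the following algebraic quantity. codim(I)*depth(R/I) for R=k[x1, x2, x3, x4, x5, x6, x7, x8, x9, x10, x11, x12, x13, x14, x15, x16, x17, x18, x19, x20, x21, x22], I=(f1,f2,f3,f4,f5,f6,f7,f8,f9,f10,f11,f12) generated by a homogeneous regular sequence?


codim=12, depth=dim(R/I)=22-12=10
Product=12*10=120


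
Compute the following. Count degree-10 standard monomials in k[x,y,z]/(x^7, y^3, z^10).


Need i<7, j<3, k<10 with i+j+k=10.
For each i, j ranges over max(0,10-i-9)..min(2,10-i):
  i=0: j in [1,2] -> 2
  i=1: j in [0,2] -> 3
  i=2: j in [0,2] -> 3
  i=3: j in [0,2] -> 3
  i=4: j in [0,2] -> 3
  i=5: j in [0,2] -> 3
  i=6: j in [0,2] -> 3
H(10) = 2+3+3+3+3+3+3 = 20


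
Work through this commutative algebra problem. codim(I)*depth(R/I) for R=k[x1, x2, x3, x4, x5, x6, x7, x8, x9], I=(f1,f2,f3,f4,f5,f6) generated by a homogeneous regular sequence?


codim=6, depth=dim(R/I)=9-6=3
Product=6*3=18


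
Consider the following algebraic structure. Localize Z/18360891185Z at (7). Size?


7-primary part: 18360891185=7^10*65
Size=7^10=282475249


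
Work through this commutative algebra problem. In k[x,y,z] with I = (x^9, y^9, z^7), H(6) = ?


Need i<9, j<9, k<7 with i+j+k=6.
For each i, j ranges over max(0,6-i-6)..min(8,6-i):
  i=0: j in [0,6] -> 7
  i=1: j in [0,5] -> 6
  i=2: j in [0,4] -> 5
  i=3: j in [0,3] -> 4
  i=4: j in [0,2] -> 3
  i=5: j in [0,1] -> 2
  i=6: j in [0,0] -> 1
H(6) = 7+6+5+4+3+2+1 = 28


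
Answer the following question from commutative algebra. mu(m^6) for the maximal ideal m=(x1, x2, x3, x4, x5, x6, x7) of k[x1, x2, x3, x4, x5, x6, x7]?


Graded Nakayama: mu(m^d) = dim_k (m^d/m^(d+1)) = #degree-6 monomials in 7 vars
C(n+d-1,d)=C(12,6)=924


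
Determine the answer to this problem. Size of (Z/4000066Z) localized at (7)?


7-primary part: 4000066=7^6*34
Size=7^6=117649


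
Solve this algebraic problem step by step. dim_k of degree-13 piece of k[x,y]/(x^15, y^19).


k[x,y], I = (x^15, y^19), d = 13
Need i < 15 and d-i < 19.
Range: 0 <= i <= 13.
H(13) = 14


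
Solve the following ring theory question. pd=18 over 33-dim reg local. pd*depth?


pd+depth=33
depth=33-18=15
pd*depth=18*15=270


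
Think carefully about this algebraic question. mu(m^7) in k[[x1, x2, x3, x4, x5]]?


C(n+d-1,d)=C(11,7)=330


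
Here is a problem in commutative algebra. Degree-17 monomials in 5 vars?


C(d+n-1,n-1)=C(21,4)=5985


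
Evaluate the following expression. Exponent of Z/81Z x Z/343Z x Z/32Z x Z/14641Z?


Exponent = lcm of the cyclic orders; pairwise coprime => product.
3^4*7^3*2^5*11^4=81*343*32*14641=13016668896


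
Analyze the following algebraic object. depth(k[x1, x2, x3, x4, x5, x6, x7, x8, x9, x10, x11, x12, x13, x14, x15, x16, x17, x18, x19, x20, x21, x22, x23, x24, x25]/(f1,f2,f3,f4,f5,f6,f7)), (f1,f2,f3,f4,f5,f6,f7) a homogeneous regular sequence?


depth(R)=25
depth(R/I)=25-7=18


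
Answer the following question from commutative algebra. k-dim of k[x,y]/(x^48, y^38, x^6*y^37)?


k[x,y]/I, I = (x^48, y^38, x^6*y^37)
Rect: 48x38=1824. Corner: (48-6)x(38-37)=42.
dim = 1824-42 = 1782


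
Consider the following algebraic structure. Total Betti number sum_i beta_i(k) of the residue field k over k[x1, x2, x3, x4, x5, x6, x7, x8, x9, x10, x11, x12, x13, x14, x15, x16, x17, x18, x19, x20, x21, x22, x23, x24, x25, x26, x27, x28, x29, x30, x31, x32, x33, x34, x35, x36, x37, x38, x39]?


Koszul resolution: beta_i(k)=C(n,i), n=39
sum_i C(39,i) = 2^39 = 549755813888


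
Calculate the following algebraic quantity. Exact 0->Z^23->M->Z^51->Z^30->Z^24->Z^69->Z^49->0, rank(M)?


Alt sum=0:
(-1)^0*23 + (-1)^1*? + (-1)^2*51 + (-1)^3*30 + (-1)^4*24 + (-1)^5*69 + (-1)^6*49=0
rank(M)=48


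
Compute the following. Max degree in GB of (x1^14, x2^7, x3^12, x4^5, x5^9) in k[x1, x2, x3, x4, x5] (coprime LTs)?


Pure powers, coprime LTs => already GB.
Degrees: 14, 7, 12, 5, 9
Max=14


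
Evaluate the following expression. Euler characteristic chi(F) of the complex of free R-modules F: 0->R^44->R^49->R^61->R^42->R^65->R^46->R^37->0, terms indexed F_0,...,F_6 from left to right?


chi = sum (-1)^i * rank:
(-1)^0*44=44
(-1)^1*49=-49
(-1)^2*61=61
(-1)^3*42=-42
(-1)^4*65=65
(-1)^5*46=-46
(-1)^6*37=37
chi=70


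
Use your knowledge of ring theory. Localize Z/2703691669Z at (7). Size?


7-primary part: 2703691669=7^9*67
Size=7^9=40353607


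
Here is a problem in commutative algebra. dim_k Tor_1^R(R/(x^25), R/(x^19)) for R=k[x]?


Tor_1(R/I,R/J)=(I cap J)/IJ=(x^25)/(x^44)
dim=44-25=min(25,19)=19


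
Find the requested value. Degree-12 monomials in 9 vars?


C(d+n-1,n-1)=C(20,8)=125970


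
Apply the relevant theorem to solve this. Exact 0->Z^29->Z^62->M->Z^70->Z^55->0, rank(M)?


Alt sum=0:
(-1)^0*29 + (-1)^1*62 + (-1)^2*? + (-1)^3*70 + (-1)^4*55=0
rank(M)=48


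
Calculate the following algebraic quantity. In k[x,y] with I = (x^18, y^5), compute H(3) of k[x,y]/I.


k[x,y], I = (x^18, y^5), d = 3
Need i < 18 and d-i < 5.
Range: 0 <= i <= 3.
H(3) = 4


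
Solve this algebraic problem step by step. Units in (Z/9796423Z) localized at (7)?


Local ring = Z/343Z.
phi(343) = 7^2*(7-1) = 294


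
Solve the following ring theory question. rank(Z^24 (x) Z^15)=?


rank(M(x)N) = rank(M)*rank(N)
24*15 = 360


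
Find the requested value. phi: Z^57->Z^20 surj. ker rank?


rank(ker) = 57-20 = 37


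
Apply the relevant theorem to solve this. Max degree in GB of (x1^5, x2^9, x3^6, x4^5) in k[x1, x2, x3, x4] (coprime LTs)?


Pure powers, coprime LTs => already GB.
Degrees: 5, 9, 6, 5
Max=9


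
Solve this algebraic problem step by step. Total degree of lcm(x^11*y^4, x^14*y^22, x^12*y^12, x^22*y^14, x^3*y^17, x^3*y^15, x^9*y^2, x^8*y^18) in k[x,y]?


lcm = componentwise max:
x: max(11,14,12,22,3,3,9,8)=22
y: max(4,22,12,14,17,15,2,18)=22
Total=22+22=44


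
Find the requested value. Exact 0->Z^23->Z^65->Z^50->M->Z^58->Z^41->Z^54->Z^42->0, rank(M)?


Alt sum=0:
(-1)^0*23 + (-1)^1*65 + (-1)^2*50 + (-1)^3*? + (-1)^4*58 + (-1)^5*41 + (-1)^6*54 + (-1)^7*42=0
rank(M)=37


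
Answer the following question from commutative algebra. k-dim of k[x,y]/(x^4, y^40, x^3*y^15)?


k[x,y]/I, I = (x^4, y^40, x^3*y^15)
Rect: 4x40=160. Corner: (4-3)x(40-15)=25.
dim = 160-25 = 135


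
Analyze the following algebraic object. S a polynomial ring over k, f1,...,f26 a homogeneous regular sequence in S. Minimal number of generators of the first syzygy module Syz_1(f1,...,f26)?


Regular sequence => Koszul complex is the minimal free resolution.
Syz_1 minimally generated by Koszul relations f_i*e_j - f_j*e_i (i<j): mu(Syz_1) = beta_2 = C(m,2) = m(m-1)/2
m=26
26*25/2 = 325


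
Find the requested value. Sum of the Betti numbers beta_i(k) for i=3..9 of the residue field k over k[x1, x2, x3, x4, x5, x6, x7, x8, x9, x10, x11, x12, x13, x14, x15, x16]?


Koszul resolution: beta_i(k)=C(n,i), n=16
C(16,3)=560, C(16,4)=1820, C(16,5)=4368, C(16,6)=8008, C(16,7)=11440, C(16,8)=12870, C(16,9)=11440
Sum=50506


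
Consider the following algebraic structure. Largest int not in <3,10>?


gcd(3,10)=1 => F=ab-a-b=3*10-3-10=30-13=17


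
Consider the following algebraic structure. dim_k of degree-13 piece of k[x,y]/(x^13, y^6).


k[x,y], I = (x^13, y^6), d = 13
Need i < 13 and d-i < 6.
Range: 8 <= i <= 12.
H(13) = 5


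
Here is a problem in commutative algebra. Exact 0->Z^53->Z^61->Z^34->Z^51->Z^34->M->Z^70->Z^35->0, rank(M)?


Alt sum=0:
(-1)^0*53 + (-1)^1*61 + (-1)^2*34 + (-1)^3*51 + (-1)^4*34 + (-1)^5*? + (-1)^6*70 + (-1)^7*35=0
rank(M)=44


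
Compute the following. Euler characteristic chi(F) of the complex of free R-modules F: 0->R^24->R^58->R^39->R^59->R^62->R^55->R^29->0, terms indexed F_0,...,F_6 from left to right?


chi = sum (-1)^i * rank:
(-1)^0*24=24
(-1)^1*58=-58
(-1)^2*39=39
(-1)^3*59=-59
(-1)^4*62=62
(-1)^5*55=-55
(-1)^6*29=29
chi=-18


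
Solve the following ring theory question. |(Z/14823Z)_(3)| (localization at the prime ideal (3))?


3-primary part: 14823=3^5*61
Size=3^5=243


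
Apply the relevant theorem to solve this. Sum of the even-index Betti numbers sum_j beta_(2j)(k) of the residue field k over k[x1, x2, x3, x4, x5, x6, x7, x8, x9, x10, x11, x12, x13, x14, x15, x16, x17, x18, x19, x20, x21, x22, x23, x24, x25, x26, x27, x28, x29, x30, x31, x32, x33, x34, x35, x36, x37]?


Koszul resolution: beta_i(k)=C(n,i), n=37
sum_even C(37,i) = 2^(n-1) = 2^36 = 68719476736


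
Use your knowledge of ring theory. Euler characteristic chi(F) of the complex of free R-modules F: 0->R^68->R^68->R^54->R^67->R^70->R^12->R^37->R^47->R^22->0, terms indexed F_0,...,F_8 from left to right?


chi = sum (-1)^i * rank:
(-1)^0*68=68
(-1)^1*68=-68
(-1)^2*54=54
(-1)^3*67=-67
(-1)^4*70=70
(-1)^5*12=-12
(-1)^6*37=37
(-1)^7*47=-47
(-1)^8*22=22
chi=57


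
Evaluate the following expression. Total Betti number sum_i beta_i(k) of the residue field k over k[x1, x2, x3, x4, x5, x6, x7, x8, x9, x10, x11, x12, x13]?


Koszul resolution: beta_i(k)=C(n,i), n=13
sum_i C(13,i) = 2^13 = 8192


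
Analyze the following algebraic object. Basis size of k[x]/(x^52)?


Basis: 1,x,...,x^51
dim=52


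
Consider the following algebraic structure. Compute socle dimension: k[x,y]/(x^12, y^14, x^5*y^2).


Socle = ann(m) = span of standard monomials u with x*u, y*u in I (staircase corners).
Minimal generators: x^12, x^5*y^2, y^14
Corners: x^4y^13, x^11y
Socle dim=2


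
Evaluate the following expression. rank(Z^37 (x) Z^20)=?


rank(M(x)N) = rank(M)*rank(N)
37*20 = 740


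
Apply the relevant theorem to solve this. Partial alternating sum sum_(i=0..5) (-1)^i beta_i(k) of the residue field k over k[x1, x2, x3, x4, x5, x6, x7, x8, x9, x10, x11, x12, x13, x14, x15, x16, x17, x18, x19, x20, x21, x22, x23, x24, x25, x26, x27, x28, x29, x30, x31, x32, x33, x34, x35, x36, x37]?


Koszul resolution: beta_i(k)=C(n,i), n=37
sum_(i=0..p) (-1)^i C(n,i) = (-1)^p C(n-1,p)
(-1)^5*C(36,5) = (-1)^5*376992 = -376992


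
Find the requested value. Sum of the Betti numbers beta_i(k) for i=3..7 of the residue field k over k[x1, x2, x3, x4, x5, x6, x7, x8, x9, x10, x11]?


Koszul resolution: beta_i(k)=C(n,i), n=11
C(11,3)=165, C(11,4)=330, C(11,5)=462, C(11,6)=462, C(11,7)=330
Sum=1749


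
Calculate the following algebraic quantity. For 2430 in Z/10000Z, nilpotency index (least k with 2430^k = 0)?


2430^k mod 10000:
k=1: 2430
k=2: 4900
k=3: 7000
k=4: 0
First zero at k = 4


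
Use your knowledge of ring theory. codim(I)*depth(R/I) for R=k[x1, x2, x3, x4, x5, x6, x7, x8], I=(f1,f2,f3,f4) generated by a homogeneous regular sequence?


codim=4, depth=dim(R/I)=8-4=4
Product=4*4=16


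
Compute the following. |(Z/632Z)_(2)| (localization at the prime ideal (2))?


2-primary part: 632=2^3*79
Size=2^3=8


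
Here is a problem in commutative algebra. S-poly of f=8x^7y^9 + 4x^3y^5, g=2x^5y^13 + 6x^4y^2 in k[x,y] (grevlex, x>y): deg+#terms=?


LT(f)=8x^7y^9, LT(g)=2x^5y^13
lcm(LM)=x^7y^13
S(f,g) (scaled by 16 to clear denominators) = 2y^4*f - 8x^2*g = 8x^3y^9 - 48x^6y^2
2 terms, deg 12.
12+2=14


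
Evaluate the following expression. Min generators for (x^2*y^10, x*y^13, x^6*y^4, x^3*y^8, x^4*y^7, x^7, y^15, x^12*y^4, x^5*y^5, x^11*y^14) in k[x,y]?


Remove redundant (divisible by others).
x^12*y^4 redundant.
x^11*y^14 redundant.
Min: x^7, x^6*y^4, x^5*y^5, x^4*y^7, x^3*y^8, x^2*y^10, x*y^13, y^15
Count=8


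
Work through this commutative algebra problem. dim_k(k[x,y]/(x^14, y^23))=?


Basis: x^i*y^j, i<14, j<23
14*23=322


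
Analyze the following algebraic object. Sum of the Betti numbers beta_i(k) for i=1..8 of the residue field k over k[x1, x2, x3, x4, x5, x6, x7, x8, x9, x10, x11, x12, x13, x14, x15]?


Koszul resolution: beta_i(k)=C(n,i), n=15
C(15,1)=15, C(15,2)=105, C(15,3)=455, C(15,4)=1365, C(15,5)=3003, C(15,6)=5005, C(15,7)=6435, C(15,8)=6435
Sum=22818


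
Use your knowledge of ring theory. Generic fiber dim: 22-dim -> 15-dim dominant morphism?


dim(fiber)=dim(X)-dim(Y)=22-15=7


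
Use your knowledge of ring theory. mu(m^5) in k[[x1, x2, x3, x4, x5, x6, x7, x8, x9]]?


C(n+d-1,d)=C(13,5)=1287


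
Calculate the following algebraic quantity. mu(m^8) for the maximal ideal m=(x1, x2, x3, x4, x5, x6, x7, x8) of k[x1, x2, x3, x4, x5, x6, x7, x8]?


Graded Nakayama: mu(m^d) = dim_k (m^d/m^(d+1)) = #degree-8 monomials in 8 vars
C(n+d-1,d)=C(15,8)=6435


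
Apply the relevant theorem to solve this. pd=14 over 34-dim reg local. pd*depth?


pd+depth=34
depth=34-14=20
pd*depth=14*20=280


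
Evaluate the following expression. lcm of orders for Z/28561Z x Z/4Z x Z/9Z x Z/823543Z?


Exponent = lcm of the cyclic orders; pairwise coprime => product.
13^4*2^2*3^2*7^7=28561*4*9*823543=846763618428


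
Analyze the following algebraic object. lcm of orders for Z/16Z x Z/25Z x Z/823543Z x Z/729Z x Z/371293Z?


Exponent = lcm of the cyclic orders; pairwise coprime => product.
2^4*5^2*7^7*3^6*13^5=16*25*823543*729*371293=89164209020468400


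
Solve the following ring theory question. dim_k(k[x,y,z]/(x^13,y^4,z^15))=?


Basis: x^iy^jz^k, i<13,j<4,k<15
13*4*15=780


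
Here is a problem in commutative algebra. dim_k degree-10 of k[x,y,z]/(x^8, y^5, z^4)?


Need i<8, j<5, k<4 with i+j+k=10.
For each i, j ranges over max(0,10-i-3)..min(4,10-i):
  i=0: j in [7,4] -> 0
  i=1: j in [6,4] -> 0
  i=2: j in [5,4] -> 0
  i=3: j in [4,4] -> 1
  i=4: j in [3,4] -> 2
  i=5: j in [2,4] -> 3
  i=6: j in [1,4] -> 4
  i=7: j in [0,3] -> 4
H(10) = 0+0+0+1+2+3+4+4 = 14


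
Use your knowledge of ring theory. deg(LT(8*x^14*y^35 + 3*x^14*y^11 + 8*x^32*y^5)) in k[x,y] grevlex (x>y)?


LT: 8*x^14*y^35
deg_x=14, deg_y=35
Total=14+35=49


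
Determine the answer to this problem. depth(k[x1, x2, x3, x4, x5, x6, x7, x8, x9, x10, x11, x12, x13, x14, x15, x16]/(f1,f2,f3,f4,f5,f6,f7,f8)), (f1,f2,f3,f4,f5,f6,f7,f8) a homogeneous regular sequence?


depth(R)=16
depth(R/I)=16-8=8


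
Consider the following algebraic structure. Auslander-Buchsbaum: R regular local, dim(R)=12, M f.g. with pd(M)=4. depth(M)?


pd+depth=depth(R)=12
depth=12-4=8


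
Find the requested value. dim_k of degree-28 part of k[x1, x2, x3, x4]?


C(d+n-1,n-1)=C(31,3)=4495


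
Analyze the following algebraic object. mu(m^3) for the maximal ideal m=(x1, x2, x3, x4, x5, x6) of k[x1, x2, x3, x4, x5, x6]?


Graded Nakayama: mu(m^d) = dim_k (m^d/m^(d+1)) = #degree-3 monomials in 6 vars
C(n+d-1,d)=C(8,3)=56


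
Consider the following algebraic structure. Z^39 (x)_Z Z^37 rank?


rank(M(x)N) = rank(M)*rank(N)
39*37 = 1443


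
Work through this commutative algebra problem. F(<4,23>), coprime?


gcd(4,23)=1 => F=ab-a-b=4*23-4-23=92-27=65


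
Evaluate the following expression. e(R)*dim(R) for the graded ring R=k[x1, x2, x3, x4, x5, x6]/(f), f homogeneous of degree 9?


e(R)=deg(f)=9, dim(R)=6-1=5
e*dim=9*5=45


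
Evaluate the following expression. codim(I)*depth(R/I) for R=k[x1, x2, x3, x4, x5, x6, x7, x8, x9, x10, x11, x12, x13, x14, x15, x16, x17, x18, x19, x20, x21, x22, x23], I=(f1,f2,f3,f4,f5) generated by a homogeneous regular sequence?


codim=5, depth=dim(R/I)=23-5=18
Product=5*18=90


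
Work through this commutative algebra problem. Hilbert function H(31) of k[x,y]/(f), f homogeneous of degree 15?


H(t)=d for t>=d-1.
d=15, t=31
H(31)=15


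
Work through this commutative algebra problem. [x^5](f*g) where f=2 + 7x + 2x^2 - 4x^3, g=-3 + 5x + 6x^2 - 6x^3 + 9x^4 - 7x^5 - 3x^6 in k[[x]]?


[x^5] = sum a_i*b_j, i+j=5
  2*-7=-14
  7*9=63
  2*-6=-12
  -4*6=-24
Sum=13


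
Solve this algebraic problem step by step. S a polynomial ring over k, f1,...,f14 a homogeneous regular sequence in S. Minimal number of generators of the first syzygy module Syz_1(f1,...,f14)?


Regular sequence => Koszul complex is the minimal free resolution.
Syz_1 minimally generated by Koszul relations f_i*e_j - f_j*e_i (i<j): mu(Syz_1) = beta_2 = C(m,2) = m(m-1)/2
m=14
14*13/2 = 91


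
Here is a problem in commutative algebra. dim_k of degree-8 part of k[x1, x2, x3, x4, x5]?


C(d+n-1,n-1)=C(12,4)=495


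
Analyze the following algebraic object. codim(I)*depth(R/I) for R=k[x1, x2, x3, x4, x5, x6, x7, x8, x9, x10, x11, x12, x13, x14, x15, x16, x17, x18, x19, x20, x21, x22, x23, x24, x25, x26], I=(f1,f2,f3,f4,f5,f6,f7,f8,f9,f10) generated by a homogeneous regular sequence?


codim=10, depth=dim(R/I)=26-10=16
Product=10*16=160


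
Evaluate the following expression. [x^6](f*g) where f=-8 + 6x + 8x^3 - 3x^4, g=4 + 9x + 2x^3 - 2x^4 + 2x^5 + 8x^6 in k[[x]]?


[x^6] = sum a_i*b_j, i+j=6
  -8*8=-64
  6*2=12
  8*2=16
Sum=-36


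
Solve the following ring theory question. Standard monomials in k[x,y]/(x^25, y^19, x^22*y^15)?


k[x,y]/I, I = (x^25, y^19, x^22*y^15)
Rect: 25x19=475. Corner: (25-22)x(19-15)=12.
dim = 475-12 = 463


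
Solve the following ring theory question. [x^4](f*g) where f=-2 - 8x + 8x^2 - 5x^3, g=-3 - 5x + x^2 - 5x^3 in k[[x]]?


[x^4] = sum a_i*b_j, i+j=4
  -8*-5=40
  8*1=8
  -5*-5=25
Sum=73


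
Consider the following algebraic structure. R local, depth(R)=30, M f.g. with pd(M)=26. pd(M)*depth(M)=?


pd+depth=30
depth=30-26=4
pd*depth=26*4=104


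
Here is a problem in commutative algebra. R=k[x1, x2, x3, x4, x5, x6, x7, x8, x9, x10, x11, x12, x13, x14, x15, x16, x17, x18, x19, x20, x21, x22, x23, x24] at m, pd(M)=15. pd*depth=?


pd+depth=24
depth=24-15=9
pd*depth=15*9=135


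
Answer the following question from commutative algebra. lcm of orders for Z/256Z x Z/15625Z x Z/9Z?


Exponent = lcm of the cyclic orders; pairwise coprime => product.
2^8*5^6*3^2=256*15625*9=36000000


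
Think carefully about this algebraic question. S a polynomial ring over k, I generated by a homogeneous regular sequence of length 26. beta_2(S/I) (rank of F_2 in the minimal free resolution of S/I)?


Regular sequence => Koszul complex is the minimal free resolution.
Syz_1 minimally generated by Koszul relations f_i*e_j - f_j*e_i (i<j): mu(Syz_1) = beta_2 = C(m,2) = m(m-1)/2
m=26
26*25/2 = 325


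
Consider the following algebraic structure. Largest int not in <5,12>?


gcd(5,12)=1 => F=ab-a-b=5*12-5-12=60-17=43


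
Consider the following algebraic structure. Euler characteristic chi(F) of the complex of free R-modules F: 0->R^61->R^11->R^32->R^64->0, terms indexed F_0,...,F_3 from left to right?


chi = sum (-1)^i * rank:
(-1)^0*61=61
(-1)^1*11=-11
(-1)^2*32=32
(-1)^3*64=-64
chi=18


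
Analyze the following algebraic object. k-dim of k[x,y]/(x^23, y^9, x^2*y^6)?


k[x,y]/I, I = (x^23, y^9, x^2*y^6)
Rect: 23x9=207. Corner: (23-2)x(9-6)=63.
dim = 207-63 = 144


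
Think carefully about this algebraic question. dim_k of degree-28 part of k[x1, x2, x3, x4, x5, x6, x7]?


C(d+n-1,n-1)=C(34,6)=1344904


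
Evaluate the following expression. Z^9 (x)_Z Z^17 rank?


rank(M(x)N) = rank(M)*rank(N)
9*17 = 153


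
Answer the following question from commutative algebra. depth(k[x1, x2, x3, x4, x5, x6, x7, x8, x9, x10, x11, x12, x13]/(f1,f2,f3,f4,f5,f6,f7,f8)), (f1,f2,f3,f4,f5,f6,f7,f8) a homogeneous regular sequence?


depth(R)=13
depth(R/I)=13-8=5


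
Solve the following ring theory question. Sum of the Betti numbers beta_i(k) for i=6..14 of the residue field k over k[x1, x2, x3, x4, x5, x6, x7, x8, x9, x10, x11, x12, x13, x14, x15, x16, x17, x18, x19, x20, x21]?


Koszul resolution: beta_i(k)=C(n,i), n=21
C(21,6)=54264, C(21,7)=116280, C(21,8)=203490, C(21,9)=293930, C(21,10)=352716, C(21,11)=352716, C(21,12)=293930, C(21,13)=203490, C(21,14)=116280
Sum=1987096


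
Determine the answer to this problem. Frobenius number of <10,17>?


gcd(10,17)=1 => F=ab-a-b=10*17-10-17=170-27=143


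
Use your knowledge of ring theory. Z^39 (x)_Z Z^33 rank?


rank(M(x)N) = rank(M)*rank(N)
39*33 = 1287


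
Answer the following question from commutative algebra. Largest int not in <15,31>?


gcd(15,31)=1 => F=ab-a-b=15*31-15-31=465-46=419


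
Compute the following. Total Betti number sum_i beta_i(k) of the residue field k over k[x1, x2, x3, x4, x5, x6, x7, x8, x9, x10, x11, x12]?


Koszul resolution: beta_i(k)=C(n,i), n=12
sum_i C(12,i) = 2^12 = 4096


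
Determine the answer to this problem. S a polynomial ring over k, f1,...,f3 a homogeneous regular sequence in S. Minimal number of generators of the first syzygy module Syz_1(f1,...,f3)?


Regular sequence => Koszul complex is the minimal free resolution.
Syz_1 minimally generated by Koszul relations f_i*e_j - f_j*e_i (i<j): mu(Syz_1) = beta_2 = C(m,2) = m(m-1)/2
m=3
3*2/2 = 3


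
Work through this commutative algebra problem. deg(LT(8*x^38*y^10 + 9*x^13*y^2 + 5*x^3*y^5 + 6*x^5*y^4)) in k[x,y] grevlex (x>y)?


LT: 8*x^38*y^10
deg_x=38, deg_y=10
Total=38+10=48


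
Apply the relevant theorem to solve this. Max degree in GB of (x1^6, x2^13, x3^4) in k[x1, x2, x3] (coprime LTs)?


Pure powers, coprime LTs => already GB.
Degrees: 6, 13, 4
Max=13


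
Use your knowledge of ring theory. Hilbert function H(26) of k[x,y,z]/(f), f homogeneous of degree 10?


C(28,2)-C(18,2)=378-153=225


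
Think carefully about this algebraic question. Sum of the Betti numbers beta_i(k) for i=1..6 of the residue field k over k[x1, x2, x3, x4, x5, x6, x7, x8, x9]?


Koszul resolution: beta_i(k)=C(n,i), n=9
C(9,1)=9, C(9,2)=36, C(9,3)=84, C(9,4)=126, C(9,5)=126, C(9,6)=84
Sum=465


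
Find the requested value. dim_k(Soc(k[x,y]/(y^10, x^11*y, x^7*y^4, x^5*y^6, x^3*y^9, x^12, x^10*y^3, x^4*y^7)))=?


Socle = ann(m) = span of standard monomials u with x*u, y*u in I (staircase corners).
Minimal generators: x^12, x^11*y, x^10*y^3, x^7*y^4, x^5*y^6, x^4*y^7, x^3*y^9, y^10
Corners: x^2y^9, x^3y^8, x^4y^6, x^6y^5, x^9y^3, x^10y^2, x^11
Socle dim=7


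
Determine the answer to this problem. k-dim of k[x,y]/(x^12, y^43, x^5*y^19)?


k[x,y]/I, I = (x^12, y^43, x^5*y^19)
Rect: 12x43=516. Corner: (12-5)x(43-19)=168.
dim = 516-168 = 348


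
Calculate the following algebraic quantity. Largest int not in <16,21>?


gcd(16,21)=1 => F=ab-a-b=16*21-16-21=336-37=299


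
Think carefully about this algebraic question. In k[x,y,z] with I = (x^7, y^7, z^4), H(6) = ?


Need i<7, j<7, k<4 with i+j+k=6.
For each i, j ranges over max(0,6-i-3)..min(6,6-i):
  i=0: j in [3,6] -> 4
  i=1: j in [2,5] -> 4
  i=2: j in [1,4] -> 4
  i=3: j in [0,3] -> 4
  i=4: j in [0,2] -> 3
  i=5: j in [0,1] -> 2
  i=6: j in [0,0] -> 1
H(6) = 4+4+4+4+3+2+1 = 22


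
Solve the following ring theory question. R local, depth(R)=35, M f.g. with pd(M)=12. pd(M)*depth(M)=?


pd+depth=35
depth=35-12=23
pd*depth=12*23=276


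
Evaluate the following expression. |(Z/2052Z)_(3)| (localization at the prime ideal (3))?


3-primary part: 2052=3^3*76
Size=3^3=27


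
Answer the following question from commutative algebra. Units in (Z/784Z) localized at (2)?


Local ring = Z/16Z.
phi(16) = 2^3*(2-1) = 8


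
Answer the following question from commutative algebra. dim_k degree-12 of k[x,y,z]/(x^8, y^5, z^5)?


Need i<8, j<5, k<5 with i+j+k=12.
For each i, j ranges over max(0,12-i-4)..min(4,12-i):
  i=0: j in [8,4] -> 0
  i=1: j in [7,4] -> 0
  i=2: j in [6,4] -> 0
  i=3: j in [5,4] -> 0
  i=4: j in [4,4] -> 1
  i=5: j in [3,4] -> 2
  i=6: j in [2,4] -> 3
  i=7: j in [1,4] -> 4
H(12) = 0+0+0+0+1+2+3+4 = 10


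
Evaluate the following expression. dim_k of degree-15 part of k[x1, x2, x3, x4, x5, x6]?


C(d+n-1,n-1)=C(20,5)=15504


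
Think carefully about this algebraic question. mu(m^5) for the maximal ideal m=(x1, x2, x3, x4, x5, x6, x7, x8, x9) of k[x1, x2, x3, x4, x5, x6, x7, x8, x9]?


Graded Nakayama: mu(m^d) = dim_k (m^d/m^(d+1)) = #degree-5 monomials in 9 vars
C(n+d-1,d)=C(13,5)=1287


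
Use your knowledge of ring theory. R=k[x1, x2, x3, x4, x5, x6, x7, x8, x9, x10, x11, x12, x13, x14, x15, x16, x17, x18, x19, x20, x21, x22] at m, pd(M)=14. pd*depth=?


pd+depth=22
depth=22-14=8
pd*depth=14*8=112


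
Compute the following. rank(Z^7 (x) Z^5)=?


rank(M(x)N) = rank(M)*rank(N)
7*5 = 35


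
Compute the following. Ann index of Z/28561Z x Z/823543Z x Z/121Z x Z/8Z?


Exponent = lcm of the cyclic orders; pairwise coprime => product.
13^4*7^7*11^2*2^3=28561*823543*121*8=22768532851064


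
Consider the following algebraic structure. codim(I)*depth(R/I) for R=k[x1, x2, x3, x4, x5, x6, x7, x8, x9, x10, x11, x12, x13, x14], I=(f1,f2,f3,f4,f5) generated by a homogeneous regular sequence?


codim=5, depth=dim(R/I)=14-5=9
Product=5*9=45


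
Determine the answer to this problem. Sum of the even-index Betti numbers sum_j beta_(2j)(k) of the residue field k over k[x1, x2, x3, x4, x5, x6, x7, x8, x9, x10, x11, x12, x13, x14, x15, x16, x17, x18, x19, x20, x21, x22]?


Koszul resolution: beta_i(k)=C(n,i), n=22
sum_even C(22,i) = 2^(n-1) = 2^21 = 2097152


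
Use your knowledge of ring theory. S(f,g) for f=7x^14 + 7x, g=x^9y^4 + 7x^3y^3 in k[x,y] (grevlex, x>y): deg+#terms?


LT(f)=7x^14, LT(g)=x^9y^4
lcm(LM)=x^14y^4
S(f,g) (scaled by 7 to clear denominators) = y^4*f - 7x^5*g = -49x^8y^3 + 7xy^4
2 terms, deg 11.
11+2=13


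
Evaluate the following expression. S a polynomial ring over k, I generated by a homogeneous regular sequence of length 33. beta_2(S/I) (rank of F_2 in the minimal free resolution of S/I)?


Regular sequence => Koszul complex is the minimal free resolution.
Syz_1 minimally generated by Koszul relations f_i*e_j - f_j*e_i (i<j): mu(Syz_1) = beta_2 = C(m,2) = m(m-1)/2
m=33
33*32/2 = 528


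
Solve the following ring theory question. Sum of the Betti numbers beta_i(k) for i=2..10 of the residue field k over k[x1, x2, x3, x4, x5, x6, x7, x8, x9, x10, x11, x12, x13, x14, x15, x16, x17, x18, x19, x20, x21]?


Koszul resolution: beta_i(k)=C(n,i), n=21
C(21,2)=210, C(21,3)=1330, C(21,4)=5985, C(21,5)=20349, C(21,6)=54264, C(21,7)=116280, C(21,8)=203490, C(21,9)=293930, C(21,10)=352716
Sum=1048554


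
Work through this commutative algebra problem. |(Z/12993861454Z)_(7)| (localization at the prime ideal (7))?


7-primary part: 12993861454=7^10*46
Size=7^10=282475249


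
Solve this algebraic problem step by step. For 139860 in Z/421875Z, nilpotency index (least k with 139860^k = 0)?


139860^k mod 421875:
k=1: 139860
k=2: 163350
k=3: 334125
k=4: 50625
k=5: 84375
k=6: 0
First zero at k = 6


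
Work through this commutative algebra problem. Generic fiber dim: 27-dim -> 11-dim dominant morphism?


dim(fiber)=dim(X)-dim(Y)=27-11=16


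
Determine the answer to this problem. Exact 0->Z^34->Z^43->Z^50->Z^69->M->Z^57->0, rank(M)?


Alt sum=0:
(-1)^0*34 + (-1)^1*43 + (-1)^2*50 + (-1)^3*69 + (-1)^4*? + (-1)^5*57=0
rank(M)=85


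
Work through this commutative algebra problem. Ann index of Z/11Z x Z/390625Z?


Exponent = lcm of the cyclic orders; pairwise coprime => product.
11^1*5^8=11*390625=4296875


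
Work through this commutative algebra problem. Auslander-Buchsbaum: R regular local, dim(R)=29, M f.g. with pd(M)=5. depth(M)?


pd+depth=depth(R)=29
depth=29-5=24


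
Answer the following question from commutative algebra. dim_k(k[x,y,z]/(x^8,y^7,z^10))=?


Basis: x^iy^jz^k, i<8,j<7,k<10
8*7*10=560


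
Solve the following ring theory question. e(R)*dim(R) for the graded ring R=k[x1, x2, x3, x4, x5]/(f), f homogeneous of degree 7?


e(R)=deg(f)=7, dim(R)=5-1=4
e*dim=7*4=28


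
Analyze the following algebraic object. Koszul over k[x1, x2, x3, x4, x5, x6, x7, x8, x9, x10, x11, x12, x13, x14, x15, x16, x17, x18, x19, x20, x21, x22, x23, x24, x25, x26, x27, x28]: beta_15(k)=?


C(n,i)=C(28,15)=37442160


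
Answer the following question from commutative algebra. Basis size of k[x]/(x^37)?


Basis: 1,x,...,x^36
dim=37


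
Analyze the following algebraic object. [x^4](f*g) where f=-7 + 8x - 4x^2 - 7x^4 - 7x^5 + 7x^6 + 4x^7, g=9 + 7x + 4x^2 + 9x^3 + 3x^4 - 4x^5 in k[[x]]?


[x^4] = sum a_i*b_j, i+j=4
  -7*3=-21
  8*9=72
  -4*4=-16
  -7*9=-63
Sum=-28


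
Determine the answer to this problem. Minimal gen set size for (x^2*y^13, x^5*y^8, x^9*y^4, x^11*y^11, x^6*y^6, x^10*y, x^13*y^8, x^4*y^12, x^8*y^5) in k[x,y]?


Remove redundant (divisible by others).
x^13*y^8 redundant.
x^11*y^11 redundant.
Min: x^10*y, x^9*y^4, x^8*y^5, x^6*y^6, x^5*y^8, x^4*y^12, x^2*y^13
Count=7


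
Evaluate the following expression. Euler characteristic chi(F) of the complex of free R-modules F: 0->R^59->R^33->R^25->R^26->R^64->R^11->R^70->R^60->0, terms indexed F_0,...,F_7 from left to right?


chi = sum (-1)^i * rank:
(-1)^0*59=59
(-1)^1*33=-33
(-1)^2*25=25
(-1)^3*26=-26
(-1)^4*64=64
(-1)^5*11=-11
(-1)^6*70=70
(-1)^7*60=-60
chi=88
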